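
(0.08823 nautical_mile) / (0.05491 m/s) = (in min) 49.6. Check: 1 nautical_mile = 1852 m, so 0.08823 nautical_mile = 0.08823 * 1852 = 163.40196 m. 0.05491 m/s is already in m/s. Combine: 163.40196 m / 0.05491 m/s = 2975.8142 s. 1 min = 60 s, so 2975.8142 s = 2975.8142 / 60 = 49.596904 min ≈ 49.6 min (4 s.f.).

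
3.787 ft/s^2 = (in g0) 1 ft/s^2 = 0.3048 m/s^2, so 3.787 ft/s^2 = 3.787 * 0.3048 = 1.1542776 m/s^2. 1 g0 = 9.80665 m/s^2, so 1.1542776 m/s^2 = 1.1542776 / 9.80665 = 0.11770356 g0 ≈ 0.1177 g0 (4 s.f.). Final answer: 0.1177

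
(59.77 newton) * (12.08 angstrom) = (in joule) 7.22e-08. Check: 59.77 newton = 59.77 N. 1 angstrom = 1e-10 m, so 12.08 angstrom = 12.08 * 1e-10 = 1.208e-09 m. Combine: 59.77 N * 1.208e-09 m = 7.220216e-08 J. 7.220216e-08 J = 7.220216e-08 joule ≈ 7.22e-08 joule (4 s.f.).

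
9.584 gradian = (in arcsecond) 3.105e+04. Check: 1 gradian = 0.015707963 rad, so 9.584 gradian = 9.584 * 0.015707963 = 0.15054512 rad. 1 arcsecond = 4.8481368e-06 rad, so 0.15054512 rad = 0.15054512 / 4.8481368e-06 = 31052.16 arcsecond ≈ 3.105e+04 arcsecond (4 s.f.).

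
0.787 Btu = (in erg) 1 Btu = 1055.0559 J, so 0.787 Btu = 0.787 * 1055.0559 = 830.32896 J. 1 erg = 1e-07 J, so 830.32896 J = 830.32896 / 1e-07 = 8.3032896e+09 erg ≈ 8.303e+09 erg (4 s.f.). Final answer: 8.303e+09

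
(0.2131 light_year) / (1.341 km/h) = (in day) 1 light_year = 9.4607305e+15 m, so 0.2131 light_year = 0.2131 * 9.4607305e+15 = 2.0160817e+15 m. 1 km/h = 0.27777778 m/s, so 1.341 km/h = 1.341 * 0.27777778 = 0.3725 m/s. Combine: 2.0160817e+15 m / 0.3725 m/s = 5.4122998e+15 s. 1 day = 86400 s, so 5.4122998e+15 s = 5.4122998e+15 / 86400 = 6.2642358e+10 day ≈ 6.264e+10 day (4 s.f.). Final answer: 6.264e+10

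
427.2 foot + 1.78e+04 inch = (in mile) 0.3618. Check: 1 foot = 0.3048 m, so 427.2 foot = 427.2 * 0.3048 = 130.21056 m. 1 inch = 0.0254 m, so 1.78e+04 inch = 1.78e+04 * 0.0254 = 452.12 m. Sum: 130.21056 + 452.12 = 582.33056 m. 1 mile = 1609.344 m, so 582.33056 m = 582.33056 / 1609.344 = 0.36184343 mile ≈ 0.3618 mile (4 s.f.).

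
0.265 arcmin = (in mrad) 0.07709. Check: 1 arcmin = 0.00029088821 rad, so 0.265 arcmin = 0.265 * 0.00029088821 = 7.7085375e-05 rad. 1 mrad = 0.001 rad, so 7.7085375e-05 rad = 7.7085375e-05 / 0.001 = 0.077085375 mrad ≈ 0.07709 mrad (4 s.f.).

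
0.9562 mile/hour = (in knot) 1 mile/hour = 0.44704 m/s, so 0.9562 mile/hour = 0.9562 * 0.44704 = 0.42745965 m/s. 1 knot = 0.51444444 m/s, so 0.42745965 m/s = 0.42745965 / 0.51444444 = 0.83091508 knot ≈ 0.8309 knot (4 s.f.). Final answer: 0.8309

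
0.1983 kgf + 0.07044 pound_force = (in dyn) 1 kgf = 9.80665 N, so 0.1983 kgf = 0.1983 * 9.80665 = 1.9446587 N. 1 pound_force = 4.4482216 N, so 0.07044 pound_force = 0.07044 * 4.4482216 = 0.31333273 N. Sum: 1.9446587 + 0.31333273 = 2.2579914 N. 1 dyn = 1e-05 N, so 2.2579914 N = 2.2579914 / 1e-05 = 225799.14 dyn ≈ 2.258e+05 dyn (4 s.f.). Final answer: 2.258e+05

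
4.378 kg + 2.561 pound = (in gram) 5540. Check: 4.378 kg is already in kg. 1 pound = 0.45359237 kg, so 2.561 pound = 2.561 * 0.45359237 = 1.1616501 kg. Sum: 4.378 + 1.1616501 = 5.5396501 kg. 1 gram = 0.001 kg, so 5.5396501 kg = 5.5396501 / 0.001 = 5539.6501 gram ≈ 5540 gram (4 s.f.).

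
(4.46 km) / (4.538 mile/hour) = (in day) 1 km = 1000 m, so 4.46 km = 4.46 * 1000 = 4460 m. 1 mile/hour = 0.44704 m/s, so 4.538 mile/hour = 4.538 * 0.44704 = 2.0286675 m/s. Combine: 4460 m / 2.0286675 m/s = 2198.4874 s. 1 day = 86400 s, so 2198.4874 s = 2198.4874 / 86400 = 0.025445456 day ≈ 0.02545 day (4 s.f.). Final answer: 0.02545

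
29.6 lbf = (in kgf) 1 lbf = 4.4482216 N, so 29.6 lbf = 29.6 * 4.4482216 = 131.66736 N. 1 kgf = 9.80665 N, so 131.66736 N = 131.66736 / 9.80665 = 13.426334 kgf ≈ 13.43 kgf (4 s.f.). Final answer: 13.43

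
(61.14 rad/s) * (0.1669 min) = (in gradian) 3.898e+04. Check: 61.14 rad/s is already in rad/s. 1 min = 60 s, so 0.1669 min = 0.1669 * 60 = 10.014 s. Combine: 61.14 rad/s * 10.014 s = 612.25596 rad. 1 gradian = 0.015707963 rad, so 612.25596 rad = 612.25596 / 0.015707963 = 38977.425 gradian ≈ 3.898e+04 gradian (4 s.f.).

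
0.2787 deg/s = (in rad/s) 1 deg/s = 0.017453293 rad/s, so 0.2787 deg/s = 0.2787 * 0.017453293 = 0.0048642326 rad/s. Result: 0.0048642326 rad/s ≈ 0.004864 rad/s (4 s.f.). Final answer: 0.004864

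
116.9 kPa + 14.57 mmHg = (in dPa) 1.188e+06. Check: 1 kPa = 1000 Pa, so 116.9 kPa = 116.9 * 1000 = 116900 Pa. 1 mmHg = 133.32237 Pa, so 14.57 mmHg = 14.57 * 133.32237 = 1942.5069 Pa. Sum: 116900 + 1942.5069 = 118842.51 Pa. 1 dPa = 0.1 Pa, so 118842.51 Pa = 118842.51 / 0.1 = 1188425.1 dPa ≈ 1.188e+06 dPa (4 s.f.).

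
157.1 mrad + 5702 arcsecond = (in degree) 1 mrad = 0.001 rad, so 157.1 mrad = 157.1 * 0.001 = 0.1571 rad. 1 arcsecond = 4.8481368e-06 rad, so 5702 arcsecond = 5702 * 4.8481368e-06 = 0.027644076 rad. Sum: 0.1571 + 0.027644076 = 0.18474408 rad. 1 degree = 0.017453293 rad, so 0.18474408 rad = 0.18474408 / 0.017453293 = 10.585056 degree ≈ 10.59 degree (4 s.f.). Final answer: 10.59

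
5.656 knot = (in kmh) 1 knot = 0.51444444 m/s, so 5.656 knot = 5.656 * 0.51444444 = 2.9096978 m/s. 1 kmh = 0.27777778 m/s, so 2.9096978 m/s = 2.9096978 / 0.27777778 = 10.474912 kmh ≈ 10.47 kmh (4 s.f.). Final answer: 10.47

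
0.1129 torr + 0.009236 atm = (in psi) 0.1379. Check: 1 torr = 133.32237 Pa, so 0.1129 torr = 0.1129 * 133.32237 = 15.052095 Pa. 1 atm = 101325 Pa, so 0.009236 atm = 0.009236 * 101325 = 935.8377 Pa. Sum: 15.052095 + 935.8377 = 950.8898 Pa. 1 psi = 6894.7573 Pa, so 950.8898 Pa = 950.8898 / 6894.7573 = 0.1379149 psi ≈ 0.1379 psi (4 s.f.).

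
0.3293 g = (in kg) 0.0003293. Check: 1 g = 0.001 kg, so 0.3293 g = 0.3293 * 0.001 = 0.0003293 kg. Result: 0.0003293 kg.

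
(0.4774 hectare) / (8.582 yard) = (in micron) 1 hectare = 10000 m^2, so 0.4774 hectare = 0.4774 * 10000 = 4774 m^2. 1 yard = 0.9144 m, so 8.582 yard = 8.582 * 0.9144 = 7.8473808 m. Combine: 4774 m^2 / 7.8473808 m = 608.35585 m. 1 micron = 1e-06 m, so 608.35585 m = 608.35585 / 1e-06 = 6.0835585e+08 micron ≈ 6.084e+08 micron (4 s.f.). Final answer: 6.084e+08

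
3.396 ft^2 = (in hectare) 3.155e-05. Check: 1 ft^2 = 0.09290304 m^2, so 3.396 ft^2 = 3.396 * 0.09290304 = 0.31549872 m^2. 1 hectare = 10000 m^2, so 0.31549872 m^2 = 0.31549872 / 10000 = 3.1549872e-05 hectare ≈ 3.155e-05 hectare (4 s.f.).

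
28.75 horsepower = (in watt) 2.144e+04. Check: 1 horsepower = 745.69987 W, so 28.75 horsepower = 28.75 * 745.69987 = 21438.871 W. 21438.871 W = 21438.871 watt ≈ 2.144e+04 watt (4 s.f.).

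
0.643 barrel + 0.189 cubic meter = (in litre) 291.2. Check: 1 barrel = 0.15898729 m^3, so 0.643 barrel = 0.643 * 0.15898729 = 0.10222883 m^3. 0.189 cubic meter = 0.189 m^3. Sum: 0.10222883 + 0.189 = 0.29122883 m^3. 1 litre = 0.001 m^3, so 0.29122883 m^3 = 0.29122883 / 0.001 = 291.22883 litre ≈ 291.2 litre (4 s.f.).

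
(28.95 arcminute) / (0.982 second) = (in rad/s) 1 arcminute = 0.00029088821 rad, so 28.95 arcminute = 28.95 * 0.00029088821 = 0.0084212136 rad. 0.982 second = 0.982 s. Combine: 0.0084212136 rad / 0.982 s = 0.008575574 rad/s. Result: 0.008575574 rad/s ≈ 0.008576 rad/s (4 s.f.). Final answer: 0.008576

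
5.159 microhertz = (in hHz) 5.159e-08. Check: 1 microhertz = 1e-06 Hz, so 5.159 microhertz = 5.159 * 1e-06 = 5.159e-06 Hz. 1 hHz = 100 Hz, so 5.159e-06 Hz = 5.159e-06 / 100 = 5.159e-08 hHz.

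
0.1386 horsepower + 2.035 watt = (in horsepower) 0.1413. Check: 1 horsepower = 745.69987 W, so 0.1386 horsepower = 0.1386 * 745.69987 = 103.354 W. 2.035 watt = 2.035 W. Sum: 103.354 + 2.035 = 105.389 W. 1 horsepower = 745.69987 W, so 105.389 W = 105.389 / 745.69987 = 0.14132898 horsepower ≈ 0.1413 horsepower (4 s.f.).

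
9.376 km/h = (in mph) 5.826. Check: 1 km/h = 0.27777778 m/s, so 9.376 km/h = 9.376 * 0.27777778 = 2.6044444 m/s. 1 mph = 0.44704 m/s, so 2.6044444 m/s = 2.6044444 / 0.44704 = 5.8259763 mph ≈ 5.826 mph (4 s.f.).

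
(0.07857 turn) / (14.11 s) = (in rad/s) 0.03499. Check: 1 turn = 6.2831853 rad, so 0.07857 turn = 0.07857 * 6.2831853 = 0.49366987 rad. 14.11 s is already in s. Combine: 0.49366987 rad / 14.11 s = 0.034987234 rad/s. Result: 0.034987234 rad/s ≈ 0.03499 rad/s (4 s.f.).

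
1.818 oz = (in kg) 1 oz = 0.028349523 kg, so 1.818 oz = 1.818 * 0.028349523 = 0.051539433 kg. Result: 0.051539433 kg ≈ 0.05154 kg (4 s.f.). Final answer: 0.05154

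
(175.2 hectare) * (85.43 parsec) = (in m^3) 1 hectare = 10000 m^2, so 175.2 hectare = 175.2 * 10000 = 1752000 m^2. 1 parsec = 3.0856776e+16 m, so 85.43 parsec = 85.43 * 3.0856776e+16 = 2.6360944e+18 m. Combine: 1752000 m^2 * 2.6360944e+18 m = 4.6184373e+24 m^3. Result: 4.6184373e+24 m^3 ≈ 4.618e+24 m^3 (4 s.f.). Final answer: 4.618e+24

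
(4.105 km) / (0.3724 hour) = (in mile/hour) 1 km = 1000 m, so 4.105 km = 4.105 * 1000 = 4105 m. 1 hour = 3600 s, so 0.3724 hour = 0.3724 * 3600 = 1340.64 s. Combine: 4105 m / 1340.64 s = 3.0619704 m/s. 1 mile/hour = 0.44704 m/s, so 3.0619704 m/s = 3.0619704 / 0.44704 = 6.8494327 mile/hour ≈ 6.849 mile/hour (4 s.f.). Final answer: 6.849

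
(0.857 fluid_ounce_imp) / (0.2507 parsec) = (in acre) 7.778e-25. Check: 1 fluid_ounce_imp = 2.8413063e-05 m^3, so 0.857 fluid_ounce_imp = 0.857 * 2.8413063e-05 = 2.4349995e-05 m^3. 1 parsec = 3.0856776e+16 m, so 0.2507 parsec = 0.2507 * 3.0856776e+16 = 7.7357937e+15 m. Combine: 2.4349995e-05 m^3 / 7.7357937e+15 m = 3.1477047e-21 m^2. 1 acre = 4046.8564 m^2, so 3.1477047e-21 m^2 = 3.1477047e-21 / 4046.8564 = 7.7781478e-25 acre ≈ 7.778e-25 acre (4 s.f.).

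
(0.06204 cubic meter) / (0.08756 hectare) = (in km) 0.06204 cubic meter = 0.06204 m^3. 1 hectare = 10000 m^2, so 0.08756 hectare = 0.08756 * 10000 = 875.6 m^2. Combine: 0.06204 m^3 / 875.6 m^2 = 7.0854271e-05 m. 1 km = 1000 m, so 7.0854271e-05 m = 7.0854271e-05 / 1000 = 7.0854271e-08 km ≈ 7.085e-08 km (4 s.f.). Final answer: 7.085e-08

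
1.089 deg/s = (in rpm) 1 deg/s = 0.017453293 rad/s, so 1.089 deg/s = 1.089 * 0.017453293 = 0.019006636 rad/s. 1 rpm = 0.10471976 rad/s, so 0.019006636 rad/s = 0.019006636 / 0.10471976 = 0.1815 rpm. Final answer: 0.1815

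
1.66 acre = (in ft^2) 7.231e+04. Check: 1 acre = 4046.8564 m^2, so 1.66 acre = 1.66 * 4046.8564 = 6717.7817 m^2. 1 ft^2 = 0.09290304 m^2, so 6717.7817 m^2 = 6717.7817 / 0.09290304 = 72309.6 ft^2 ≈ 7.231e+04 ft^2 (4 s.f.).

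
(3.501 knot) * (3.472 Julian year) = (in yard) 1 knot = 0.51444444 m/s, so 3.501 knot = 3.501 * 0.51444444 = 1.80107 m/s. 1 Julian year = 31557600 s, so 3.472 Julian year = 3.472 * 31557600 = 1.0956799e+08 s. Combine: 1.80107 m/s * 1.0956799e+08 s = 1.9733961e+08 m. 1 yard = 0.9144 m, so 1.9733961e+08 m = 1.9733961e+08 / 0.9144 = 2.1581323e+08 yard ≈ 2.158e+08 yard (4 s.f.). Final answer: 2.158e+08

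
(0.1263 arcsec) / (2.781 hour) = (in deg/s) 1 arcsec = 4.8481368e-06 rad, so 0.1263 arcsec = 0.1263 * 4.8481368e-06 = 6.1231968e-07 rad. 1 hour = 3600 s, so 2.781 hour = 2.781 * 3600 = 10011.6 s. Combine: 6.1231968e-07 rad / 10011.6 s = 6.1161021e-11 rad/s. 1 deg/s = 0.017453293 rad/s, so 6.1161021e-11 rad/s = 6.1161021e-11 / 0.017453293 = 3.5042684e-09 deg/s ≈ 3.504e-09 deg/s (4 s.f.). Final answer: 3.504e-09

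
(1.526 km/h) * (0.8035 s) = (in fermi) 1 km/h = 0.27777778 m/s, so 1.526 km/h = 1.526 * 0.27777778 = 0.42388889 m/s. 0.8035 s is already in s. Combine: 0.42388889 m/s * 0.8035 s = 0.34059472 m. 1 fermi = 1e-15 m, so 0.34059472 m = 0.34059472 / 1e-15 = 3.4059472e+14 fermi ≈ 3.406e+14 fermi (4 s.f.). Final answer: 3.406e+14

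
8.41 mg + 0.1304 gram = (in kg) 0.0001388. Check: 1 mg = 1e-06 kg, so 8.41 mg = 8.41 * 1e-06 = 8.41e-06 kg. 1 gram = 0.001 kg, so 0.1304 gram = 0.1304 * 0.001 = 0.0001304 kg. Sum: 8.41e-06 + 0.0001304 = 0.00013881 kg. Result: 0.00013881 kg ≈ 0.0001388 kg (4 s.f.).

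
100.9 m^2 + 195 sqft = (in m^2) 100.9 m^2 is already in m^2. 1 sqft = 0.09290304 m^2, so 195 sqft = 195 * 0.09290304 = 18.116093 m^2. Sum: 100.9 + 18.116093 = 119.01609 m^2. Result: 119.01609 m^2 ≈ 119 m^2 (4 s.f.). Final answer: 119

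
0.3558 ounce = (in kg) 0.01009. Check: 1 ounce = 0.028349523 kg, so 0.3558 ounce = 0.3558 * 0.028349523 = 0.01008676 kg. Result: 0.01008676 kg ≈ 0.01009 kg (4 s.f.).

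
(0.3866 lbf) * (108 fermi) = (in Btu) 1.76e-16. Check: 1 lbf = 4.4482216 N, so 0.3866 lbf = 0.3866 * 4.4482216 = 1.7196825 N. 1 fermi = 1e-15 m, so 108 fermi = 108 * 1e-15 = 1.08e-13 m. Combine: 1.7196825 N * 1.08e-13 m = 1.8572571e-13 J. 1 Btu = 1055.0559 J, so 1.8572571e-13 J = 1.8572571e-13 / 1055.0559 = 1.7603401e-16 Btu ≈ 1.76e-16 Btu (4 s.f.).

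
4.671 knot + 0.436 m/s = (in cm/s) 283.9. Check: 1 knot = 0.51444444 m/s, so 4.671 knot = 4.671 * 0.51444444 = 2.40297 m/s. 0.436 m/s is already in m/s. Sum: 2.40297 + 0.436 = 2.83897 m/s. 1 cm/s = 0.01 m/s, so 2.83897 m/s = 2.83897 / 0.01 = 283.897 cm/s ≈ 283.9 cm/s (4 s.f.).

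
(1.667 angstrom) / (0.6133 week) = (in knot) 1 angstrom = 1e-10 m, so 1.667 angstrom = 1.667 * 1e-10 = 1.667e-10 m. 1 week = 604800 s, so 0.6133 week = 0.6133 * 604800 = 370923.84 s. Combine: 1.667e-10 m / 370923.84 s = 4.494184e-16 m/s. 1 knot = 0.51444444 m/s, so 4.494184e-16 m/s = 4.494184e-16 / 0.51444444 = 8.7359949e-16 knot ≈ 8.736e-16 knot (4 s.f.). Final answer: 8.736e-16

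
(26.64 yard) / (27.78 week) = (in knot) 1 yard = 0.9144 m, so 26.64 yard = 26.64 * 0.9144 = 24.359616 m. 1 week = 604800 s, so 27.78 week = 27.78 * 604800 = 16801344 s. Combine: 24.359616 m / 16801344 s = 1.4498612e-06 m/s. 1 knot = 0.51444444 m/s, so 1.4498612e-06 m/s = 1.4498612e-06 / 0.51444444 = 2.8183046e-06 knot ≈ 2.818e-06 knot (4 s.f.). Final answer: 2.818e-06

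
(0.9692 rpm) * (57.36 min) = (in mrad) 3.493e+05. Check: 1 rpm = 0.10471976 rad/s, so 0.9692 rpm = 0.9692 * 0.10471976 = 0.10149439 rad/s. 1 min = 60 s, so 57.36 min = 57.36 * 60 = 3441.6 s. Combine: 0.10149439 rad/s * 3441.6 s = 349.30308 rad. 1 mrad = 0.001 rad, so 349.30308 rad = 349.30308 / 0.001 = 349303.08 mrad ≈ 3.493e+05 mrad (4 s.f.).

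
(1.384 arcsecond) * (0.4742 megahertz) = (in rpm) 1 arcsecond = 4.8481368e-06 rad, so 1.384 arcsecond = 1.384 * 4.8481368e-06 = 6.7098213e-06 rad. 1 megahertz = 1000000 Hz, so 0.4742 megahertz = 0.4742 * 1000000 = 474200 Hz. Combine: 6.7098213e-06 rad * 474200 Hz = 3.1817973 rad/s. 1 rpm = 0.10471976 rad/s, so 3.1817973 rad/s = 3.1817973 / 0.10471976 = 30.383926 rpm ≈ 30.38 rpm (4 s.f.). Final answer: 30.38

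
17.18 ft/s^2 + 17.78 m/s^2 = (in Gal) 2302. Check: 1 ft/s^2 = 0.3048 m/s^2, so 17.18 ft/s^2 = 17.18 * 0.3048 = 5.236464 m/s^2. 17.78 m/s^2 is already in m/s^2. Sum: 5.236464 + 17.78 = 23.016464 m/s^2. 1 Gal = 0.01 m/s^2, so 23.016464 m/s^2 = 23.016464 / 0.01 = 2301.6464 Gal ≈ 2302 Gal (4 s.f.).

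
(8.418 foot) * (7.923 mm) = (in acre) 1 foot = 0.3048 m, so 8.418 foot = 8.418 * 0.3048 = 2.5658064 m. 1 mm = 0.001 m, so 7.923 mm = 7.923 * 0.001 = 0.007923 m. Combine: 2.5658064 m * 0.007923 m = 0.020328884 m^2. 1 acre = 4046.8564 m^2, so 0.020328884 m^2 = 0.020328884 / 4046.8564 = 5.0233767e-06 acre ≈ 5.023e-06 acre (4 s.f.). Final answer: 5.023e-06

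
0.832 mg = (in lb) 1 mg = 1e-06 kg, so 0.832 mg = 0.832 * 1e-06 = 8.32e-07 kg. 1 lb = 0.45359237 kg, so 8.32e-07 kg = 8.32e-07 / 0.45359237 = 1.834246e-06 lb ≈ 1.834e-06 lb (4 s.f.). Final answer: 1.834e-06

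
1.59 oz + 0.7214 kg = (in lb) 1 oz = 0.028349523 kg, so 1.59 oz = 1.59 * 0.028349523 = 0.045075742 kg. 0.7214 kg is already in kg. Sum: 0.045075742 + 0.7214 = 0.76647574 kg. 1 lb = 0.45359237 kg, so 0.76647574 kg = 0.76647574 / 0.45359237 = 1.6897898 lb ≈ 1.69 lb (4 s.f.). Final answer: 1.69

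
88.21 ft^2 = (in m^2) 8.195. Check: 1 ft^2 = 0.09290304 m^2, so 88.21 ft^2 = 88.21 * 0.09290304 = 8.1949772 m^2. Result: 8.1949772 m^2 ≈ 8.195 m^2 (4 s.f.).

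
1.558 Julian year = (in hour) 1 Julian year = 31557600 s, so 1.558 Julian year = 1.558 * 31557600 = 49166741 s. 1 hour = 3600 s, so 49166741 s = 49166741 / 3600 = 13657.428 hour ≈ 1.366e+04 hour (4 s.f.). Final answer: 1.366e+04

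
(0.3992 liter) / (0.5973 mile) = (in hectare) 1 liter = 0.001 m^3, so 0.3992 liter = 0.3992 * 0.001 = 0.0003992 m^3. 1 mile = 1609.344 m, so 0.5973 mile = 0.5973 * 1609.344 = 961.26117 m. Combine: 0.0003992 m^3 / 961.26117 m = 4.1528776e-07 m^2. 1 hectare = 10000 m^2, so 4.1528776e-07 m^2 = 4.1528776e-07 / 10000 = 4.1528776e-11 hectare ≈ 4.153e-11 hectare (4 s.f.). Final answer: 4.153e-11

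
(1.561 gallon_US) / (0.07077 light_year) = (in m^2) 8.826e-18. Check: 1 gallon_US = 0.0037854118 m^3, so 1.561 gallon_US = 1.561 * 0.0037854118 = 0.0059090278 m^3. 1 light_year = 9.4607305e+15 m, so 0.07077 light_year = 0.07077 * 9.4607305e+15 = 6.695359e+14 m. Combine: 0.0059090278 m^3 / 6.695359e+14 m = 8.8255579e-18 m^2. Result: 8.8255579e-18 m^2 ≈ 8.826e-18 m^2 (4 s.f.).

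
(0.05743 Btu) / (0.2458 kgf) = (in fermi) 1 Btu = 1055.0559 J, so 0.05743 Btu = 0.05743 * 1055.0559 = 60.591858 J. 1 kgf = 9.80665 N, so 0.2458 kgf = 0.2458 * 9.80665 = 2.4104746 N. Combine: 60.591858 J / 2.4104746 N = 25.1369 m. 1 fermi = 1e-15 m, so 25.1369 m = 25.1369 / 1e-15 = 2.51369e+16 fermi ≈ 2.514e+16 fermi (4 s.f.). Final answer: 2.514e+16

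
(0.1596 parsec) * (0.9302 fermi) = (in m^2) 1 parsec = 3.0856776e+16 m, so 0.1596 parsec = 0.1596 * 3.0856776e+16 = 4.9247414e+15 m. 1 fermi = 1e-15 m, so 0.9302 fermi = 0.9302 * 1e-15 = 9.302e-16 m. Combine: 4.9247414e+15 m * 9.302e-16 m = 4.5809945 m^2. Result: 4.5809945 m^2 ≈ 4.581 m^2 (4 s.f.). Final answer: 4.581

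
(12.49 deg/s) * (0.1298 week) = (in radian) 1.711e+04. Check: 1 deg/s = 0.017453293 rad/s, so 12.49 deg/s = 12.49 * 0.017453293 = 0.21799162 rad/s. 1 week = 604800 s, so 0.1298 week = 0.1298 * 604800 = 78503.04 s. Combine: 0.21799162 rad/s * 78503.04 s = 17113.005 rad. 17113.005 rad = 17113.005 radian ≈ 1.711e+04 radian (4 s.f.).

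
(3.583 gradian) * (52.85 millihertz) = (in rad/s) 0.002974. Check: 1 gradian = 0.015707963 rad, so 3.583 gradian = 3.583 * 0.015707963 = 0.056281632 rad. 1 millihertz = 0.001 Hz, so 52.85 millihertz = 52.85 * 0.001 = 0.05285 Hz. Combine: 0.056281632 rad * 0.05285 Hz = 0.0029744843 rad/s. Result: 0.0029744843 rad/s ≈ 0.002974 rad/s (4 s.f.).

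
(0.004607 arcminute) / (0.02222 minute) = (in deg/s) 5.759e-05. Check: 1 arcminute = 0.00029088821 rad, so 0.004607 arcminute = 0.004607 * 0.00029088821 = 1.340122e-06 rad. 1 minute = 60 s, so 0.02222 minute = 0.02222 * 60 = 1.3332 s. Combine: 1.340122e-06 rad / 1.3332 s = 1.005192e-06 rad/s. 1 deg/s = 0.017453293 rad/s, so 1.005192e-06 rad/s = 1.005192e-06 / 0.017453293 = 5.7593259e-05 deg/s ≈ 5.759e-05 deg/s (4 s.f.).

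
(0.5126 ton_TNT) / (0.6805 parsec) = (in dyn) 0.01021. Check: 1 ton_TNT = 4.184e+09 J, so 0.5126 ton_TNT = 0.5126 * 4.184e+09 = 2.1447184e+09 J. 1 parsec = 3.0856776e+16 m, so 0.6805 parsec = 0.6805 * 3.0856776e+16 = 2.0998036e+16 m. Combine: 2.1447184e+09 J / 2.0998036e+16 m = 1.02139e-07 N. 1 dyn = 1e-05 N, so 1.02139e-07 N = 1.02139e-07 / 1e-05 = 0.0102139 dyn ≈ 0.01021 dyn (4 s.f.).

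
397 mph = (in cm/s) 1 mph = 0.44704 m/s, so 397 mph = 397 * 0.44704 = 177.47488 m/s. 1 cm/s = 0.01 m/s, so 177.47488 m/s = 177.47488 / 0.01 = 17747.488 cm/s ≈ 1.775e+04 cm/s (4 s.f.). Final answer: 1.775e+04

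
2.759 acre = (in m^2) 1 acre = 4046.8564 m^2, so 2.759 acre = 2.759 * 4046.8564 = 11165.277 m^2. Result: 11165.277 m^2 ≈ 1.117e+04 m^2 (4 s.f.). Final answer: 1.117e+04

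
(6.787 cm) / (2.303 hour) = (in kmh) 2.947e-05. Check: 1 cm = 0.01 m, so 6.787 cm = 6.787 * 0.01 = 0.06787 m. 1 hour = 3600 s, so 2.303 hour = 2.303 * 3600 = 8290.8 s. Combine: 0.06787 m / 8290.8 s = 8.1861823e-06 m/s. 1 kmh = 0.27777778 m/s, so 8.1861823e-06 m/s = 8.1861823e-06 / 0.27777778 = 2.9470256e-05 kmh ≈ 2.947e-05 kmh (4 s.f.).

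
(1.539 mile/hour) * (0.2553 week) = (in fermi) 1 mile/hour = 0.44704 m/s, so 1.539 mile/hour = 1.539 * 0.44704 = 0.68799456 m/s. 1 week = 604800 s, so 0.2553 week = 0.2553 * 604800 = 154405.44 s. Combine: 0.68799456 m/s * 154405.44 s = 106230.1 m. 1 fermi = 1e-15 m, so 106230.1 m = 106230.1 / 1e-15 = 1.062301e+20 fermi ≈ 1.062e+20 fermi (4 s.f.). Final answer: 1.062e+20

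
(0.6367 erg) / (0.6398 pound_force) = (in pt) 6.342e-05. Check: 1 erg = 1e-07 J, so 0.6367 erg = 0.6367 * 1e-07 = 6.367e-08 J. 1 pound_force = 4.4482216 N, so 0.6398 pound_force = 0.6398 * 4.4482216 = 2.8459722 N. Combine: 6.367e-08 J / 2.8459722 N = 2.2371968e-08 m. 1 pt = 0.00035277778 m, so 2.2371968e-08 m = 2.2371968e-08 / 0.00035277778 = 6.3416603e-05 pt ≈ 6.342e-05 pt (4 s.f.).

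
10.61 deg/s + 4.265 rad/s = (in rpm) 1 deg/s = 0.017453293 rad/s, so 10.61 deg/s = 10.61 * 0.017453293 = 0.18517943 rad/s. 4.265 rad/s is already in rad/s. Sum: 0.18517943 + 4.265 = 4.4501794 rad/s. 1 rpm = 0.10471976 rad/s, so 4.4501794 rad/s = 4.4501794 / 0.10471976 = 42.496083 rpm ≈ 42.5 rpm (4 s.f.). Final answer: 42.5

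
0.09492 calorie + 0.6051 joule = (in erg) 1 calorie = 4.184 J, so 0.09492 calorie = 0.09492 * 4.184 = 0.39714528 J. 0.6051 joule = 0.6051 J. Sum: 0.39714528 + 0.6051 = 1.0022453 J. 1 erg = 1e-07 J, so 1.0022453 J = 1.0022453 / 1e-07 = 10022453 erg ≈ 1.002e+07 erg (4 s.f.). Final answer: 1.002e+07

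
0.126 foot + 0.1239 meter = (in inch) 1 foot = 0.3048 m, so 0.126 foot = 0.126 * 0.3048 = 0.0384048 m. 0.1239 meter = 0.1239 m. Sum: 0.0384048 + 0.1239 = 0.1623048 m. 1 inch = 0.0254 m, so 0.1623048 m = 0.1623048 / 0.0254 = 6.3899528 inch ≈ 6.39 inch (4 s.f.). Final answer: 6.39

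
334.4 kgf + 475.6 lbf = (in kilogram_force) 1 kgf = 9.80665 N, so 334.4 kgf = 334.4 * 9.80665 = 3279.3438 N. 1 lbf = 4.4482216 N, so 475.6 lbf = 475.6 * 4.4482216 = 2115.5742 N. Sum: 3279.3438 + 2115.5742 = 5394.918 N. 1 kilogram_force = 9.80665 N, so 5394.918 N = 5394.918 / 9.80665 = 550.12853 kilogram_force ≈ 550.1 kilogram_force (4 s.f.). Final answer: 550.1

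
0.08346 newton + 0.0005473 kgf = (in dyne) 0.08346 newton = 0.08346 N. 1 kgf = 9.80665 N, so 0.0005473 kgf = 0.0005473 * 9.80665 = 0.0053671795 N. Sum: 0.08346 + 0.0053671795 = 0.08882718 N. 1 dyne = 1e-05 N, so 0.08882718 N = 0.08882718 / 1e-05 = 8882.718 dyne ≈ 8883 dyne (4 s.f.). Final answer: 8883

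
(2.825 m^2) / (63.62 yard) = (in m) 2.825 m^2 is already in m^2. 1 yard = 0.9144 m, so 63.62 yard = 63.62 * 0.9144 = 58.174128 m. Combine: 2.825 m^2 / 58.174128 m = 0.048561106 m. Result: 0.048561106 m ≈ 0.04856 m (4 s.f.). Final answer: 0.04856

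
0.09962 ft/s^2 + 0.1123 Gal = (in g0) 0.003211. Check: 1 ft/s^2 = 0.3048 m/s^2, so 0.09962 ft/s^2 = 0.09962 * 0.3048 = 0.030364176 m/s^2. 1 Gal = 0.01 m/s^2, so 0.1123 Gal = 0.1123 * 0.01 = 0.001123 m/s^2. Sum: 0.030364176 + 0.001123 = 0.031487176 m/s^2. 1 g0 = 9.80665 m/s^2, so 0.031487176 m/s^2 = 0.031487176 / 9.80665 = 0.0032107984 g0 ≈ 0.003211 g0 (4 s.f.).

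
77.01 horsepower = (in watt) 1 horsepower = 745.69987 W, so 77.01 horsepower = 77.01 * 745.69987 = 57426.347 W. 57426.347 W = 57426.347 watt ≈ 5.743e+04 watt (4 s.f.). Final answer: 5.743e+04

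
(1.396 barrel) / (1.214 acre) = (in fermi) 4.518e+10. Check: 1 barrel = 0.15898729 m^3, so 1.396 barrel = 1.396 * 0.15898729 = 0.22194626 m^3. 1 acre = 4046.8564 m^2, so 1.214 acre = 1.214 * 4046.8564 = 4912.8837 m^2. Combine: 0.22194626 m^3 / 4912.8837 m^2 = 4.5176372e-05 m. 1 fermi = 1e-15 m, so 4.5176372e-05 m = 4.5176372e-05 / 1e-15 = 4.5176372e+10 fermi ≈ 4.518e+10 fermi (4 s.f.).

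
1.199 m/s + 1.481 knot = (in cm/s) 196.1. Check: 1.199 m/s is already in m/s. 1 knot = 0.51444444 m/s, so 1.481 knot = 1.481 * 0.51444444 = 0.76189222 m/s. Sum: 1.199 + 0.76189222 = 1.9608922 m/s. 1 cm/s = 0.01 m/s, so 1.9608922 m/s = 1.9608922 / 0.01 = 196.08922 cm/s ≈ 196.1 cm/s (4 s.f.).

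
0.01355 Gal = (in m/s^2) 0.0001355. Check: 1 Gal = 0.01 m/s^2, so 0.01355 Gal = 0.01355 * 0.01 = 0.0001355 m/s^2. Result: 0.0001355 m/s^2.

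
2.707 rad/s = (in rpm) 25.85. Check: 1 rpm = 0.10471976 rad/s, so 2.707 rad/s = 2.707 / 0.10471976 = 25.849946 rpm ≈ 25.85 rpm (4 s.f.).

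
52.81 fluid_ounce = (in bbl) 1 fluid_ounce = 2.957353e-05 m^3, so 52.81 fluid_ounce = 52.81 * 2.957353e-05 = 0.0015617781 m^3. 1 bbl = 0.15898729 m^3, so 0.0015617781 m^3 = 0.0015617781 / 0.15898729 = 0.0098232887 bbl ≈ 0.009823 bbl (4 s.f.). Final answer: 0.009823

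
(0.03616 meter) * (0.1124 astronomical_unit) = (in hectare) 6.08e+04. Check: 0.03616 meter = 0.03616 m. 1 astronomical_unit = 1.4959787e+11 m, so 0.1124 astronomical_unit = 0.1124 * 1.4959787e+11 = 1.6814801e+10 m. Combine: 0.03616 m * 1.6814801e+10 m = 6.0802319e+08 m^2. 1 hectare = 10000 m^2, so 6.0802319e+08 m^2 = 6.0802319e+08 / 10000 = 60802.319 hectare ≈ 6.08e+04 hectare (4 s.f.).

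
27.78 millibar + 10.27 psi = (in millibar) 735.9. Check: 1 millibar = 100 Pa, so 27.78 millibar = 27.78 * 100 = 2778 Pa. 1 psi = 6894.7573 Pa, so 10.27 psi = 10.27 * 6894.7573 = 70809.157 Pa. Sum: 2778 + 70809.157 = 73587.157 Pa. 1 millibar = 100 Pa, so 73587.157 Pa = 73587.157 / 100 = 735.87157 millibar ≈ 735.9 millibar (4 s.f.).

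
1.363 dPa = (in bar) 1.363e-06. Check: 1 dPa = 0.1 Pa, so 1.363 dPa = 1.363 * 0.1 = 0.1363 Pa. 1 bar = 100000 Pa, so 0.1363 Pa = 0.1363 / 100000 = 1.363e-06 bar.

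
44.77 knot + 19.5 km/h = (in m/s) 1 knot = 0.51444444 m/s, so 44.77 knot = 44.77 * 0.51444444 = 23.031678 m/s. 1 km/h = 0.27777778 m/s, so 19.5 km/h = 19.5 * 0.27777778 = 5.4166667 m/s. Sum: 23.031678 + 5.4166667 = 28.448344 m/s. Result: 28.448344 m/s ≈ 28.45 m/s (4 s.f.). Final answer: 28.45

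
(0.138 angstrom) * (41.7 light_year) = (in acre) 1345. Check: 1 angstrom = 1e-10 m, so 0.138 angstrom = 0.138 * 1e-10 = 1.38e-11 m. 1 light_year = 9.4607305e+15 m, so 41.7 light_year = 41.7 * 9.4607305e+15 = 3.9451246e+17 m. Combine: 1.38e-11 m * 3.9451246e+17 m = 5444272 m^2. 1 acre = 4046.8564 m^2, so 5444272 m^2 = 5444272 / 4046.8564 = 1345.3089 acre ≈ 1345 acre (4 s.f.).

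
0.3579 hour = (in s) 1288. Check: 1 hour = 3600 s, so 0.3579 hour = 0.3579 * 3600 = 1288.44 s. Result: 1288.44 s ≈ 1288 s (4 s.f.).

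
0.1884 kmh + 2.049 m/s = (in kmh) 1 kmh = 0.27777778 m/s, so 0.1884 kmh = 0.1884 * 0.27777778 = 0.052333333 m/s. 2.049 m/s is already in m/s. Sum: 0.052333333 + 2.049 = 2.1013333 m/s. 1 kmh = 0.27777778 m/s, so 2.1013333 m/s = 2.1013333 / 0.27777778 = 7.5648 kmh ≈ 7.565 kmh (4 s.f.). Final answer: 7.565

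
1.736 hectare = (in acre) 1 hectare = 10000 m^2, so 1.736 hectare = 1.736 * 10000 = 17360 m^2. 1 acre = 4046.8564 m^2, so 17360 m^2 = 17360 / 4046.8564 = 4.2897494 acre ≈ 4.29 acre (4 s.f.). Final answer: 4.29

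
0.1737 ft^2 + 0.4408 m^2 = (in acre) 1 ft^2 = 0.09290304 m^2, so 0.1737 ft^2 = 0.1737 * 0.09290304 = 0.016137258 m^2. 0.4408 m^2 is already in m^2. Sum: 0.016137258 + 0.4408 = 0.45693726 m^2. 1 acre = 4046.8564 m^2, so 0.45693726 m^2 = 0.45693726 / 4046.8564 = 0.00011291166 acre ≈ 0.0001129 acre (4 s.f.). Final answer: 0.0001129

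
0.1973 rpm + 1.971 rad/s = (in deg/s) 1 rpm = 0.10471976 rad/s, so 0.1973 rpm = 0.1973 * 0.10471976 = 0.020661208 rad/s. 1.971 rad/s is already in rad/s. Sum: 0.020661208 + 1.971 = 1.9916612 rad/s. 1 deg/s = 0.017453293 rad/s, so 1.9916612 rad/s = 1.9916612 / 0.017453293 = 114.11378 deg/s ≈ 114.1 deg/s (4 s.f.). Final answer: 114.1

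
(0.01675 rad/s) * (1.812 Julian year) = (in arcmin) 0.01675 rad/s is already in rad/s. 1 Julian year = 31557600 s, so 1.812 Julian year = 1.812 * 31557600 = 57182371 s. Combine: 0.01675 rad/s * 57182371 s = 957804.72 rad. 1 arcmin = 0.00029088821 rad, so 957804.72 rad = 957804.72 / 0.00029088821 = 3.2926901e+09 arcmin ≈ 3.293e+09 arcmin (4 s.f.). Final answer: 3.293e+09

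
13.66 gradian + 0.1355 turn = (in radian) 1.066. Check: 1 gradian = 0.015707963 rad, so 13.66 gradian = 13.66 * 0.015707963 = 0.21457078 rad. 1 turn = 6.2831853 rad, so 0.1355 turn = 0.1355 * 6.2831853 = 0.85137161 rad. Sum: 0.21457078 + 0.85137161 = 1.0659424 rad. 1.0659424 rad = 1.0659424 radian ≈ 1.066 radian (4 s.f.).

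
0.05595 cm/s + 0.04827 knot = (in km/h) 0.09141. Check: 1 cm/s = 0.01 m/s, so 0.05595 cm/s = 0.05595 * 0.01 = 0.0005595 m/s. 1 knot = 0.51444444 m/s, so 0.04827 knot = 0.04827 * 0.51444444 = 0.024832233 m/s. Sum: 0.0005595 + 0.024832233 = 0.025391733 m/s. 1 km/h = 0.27777778 m/s, so 0.025391733 m/s = 0.025391733 / 0.27777778 = 0.09141024 km/h ≈ 0.09141 km/h (4 s.f.).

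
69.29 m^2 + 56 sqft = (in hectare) 0.007449. Check: 69.29 m^2 is already in m^2. 1 sqft = 0.09290304 m^2, so 56 sqft = 56 * 0.09290304 = 5.2025702 m^2. Sum: 69.29 + 5.2025702 = 74.49257 m^2. 1 hectare = 10000 m^2, so 74.49257 m^2 = 74.49257 / 10000 = 0.007449257 hectare ≈ 0.007449 hectare (4 s.f.).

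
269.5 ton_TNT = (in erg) 1 ton_TNT = 4.184e+09 J, so 269.5 ton_TNT = 269.5 * 4.184e+09 = 1.127588e+12 J. 1 erg = 1e-07 J, so 1.127588e+12 J = 1.127588e+12 / 1e-07 = 1.127588e+19 erg ≈ 1.128e+19 erg (4 s.f.). Final answer: 1.128e+19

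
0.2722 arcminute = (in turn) 1 arcminute = 0.00029088821 rad, so 0.2722 arcminute = 0.2722 * 0.00029088821 = 7.917977e-05 rad. 1 turn = 6.2831853 rad, so 7.917977e-05 rad = 7.917977e-05 / 6.2831853 = 1.2601852e-05 turn ≈ 1.26e-05 turn (4 s.f.). Final answer: 1.26e-05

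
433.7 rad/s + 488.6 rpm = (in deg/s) 2.778e+04. Check: 433.7 rad/s is already in rad/s. 1 rpm = 0.10471976 rad/s, so 488.6 rpm = 488.6 * 0.10471976 = 51.166072 rad/s. Sum: 433.7 + 51.166072 = 484.86607 rad/s. 1 deg/s = 0.017453293 rad/s, so 484.86607 rad/s = 484.86607 / 0.017453293 = 27780.78 deg/s ≈ 2.778e+04 deg/s (4 s.f.).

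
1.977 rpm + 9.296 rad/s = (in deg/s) 544.5. Check: 1 rpm = 0.10471976 rad/s, so 1.977 rpm = 1.977 * 0.10471976 = 0.20703096 rad/s. 9.296 rad/s is already in rad/s. Sum: 0.20703096 + 9.296 = 9.503031 rad/s. 1 deg/s = 0.017453293 rad/s, so 9.503031 rad/s = 9.503031 / 0.017453293 = 544.48357 deg/s ≈ 544.5 deg/s (4 s.f.).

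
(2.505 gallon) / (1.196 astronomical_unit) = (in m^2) 5.3e-14. Check: 1 gallon = 0.0037854118 m^3, so 2.505 gallon = 2.505 * 0.0037854118 = 0.0094824565 m^3. 1 astronomical_unit = 1.4959787e+11 m, so 1.196 astronomical_unit = 1.196 * 1.4959787e+11 = 1.7891905e+11 m. Combine: 0.0094824565 m^3 / 1.7891905e+11 m = 5.2998584e-14 m^2. Result: 5.2998584e-14 m^2 ≈ 5.3e-14 m^2 (4 s.f.).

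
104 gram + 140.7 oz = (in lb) 9.023. Check: 1 gram = 0.001 kg, so 104 gram = 104 * 0.001 = 0.104 kg. 1 oz = 0.028349523 kg, so 140.7 oz = 140.7 * 0.028349523 = 3.9887779 kg. Sum: 0.104 + 3.9887779 = 4.0927779 kg. 1 lb = 0.45359237 kg, so 4.0927779 kg = 4.0927779 / 0.45359237 = 9.0230308 lb ≈ 9.023 lb (4 s.f.).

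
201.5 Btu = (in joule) 2.126e+05. Check: 1 Btu = 1055.0559 J, so 201.5 Btu = 201.5 * 1055.0559 = 212593.75 J. 212593.75 J = 212593.75 joule ≈ 2.126e+05 joule (4 s.f.).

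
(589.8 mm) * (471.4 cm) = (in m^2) 1 mm = 0.001 m, so 589.8 mm = 589.8 * 0.001 = 0.5898 m. 1 cm = 0.01 m, so 471.4 cm = 471.4 * 0.01 = 4.714 m. Combine: 0.5898 m * 4.714 m = 2.7803172 m^2. Result: 2.7803172 m^2 ≈ 2.78 m^2 (4 s.f.). Final answer: 2.78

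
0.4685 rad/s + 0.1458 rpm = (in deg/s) 27.72. Check: 0.4685 rad/s is already in rad/s. 1 rpm = 0.10471976 rad/s, so 0.1458 rpm = 0.1458 * 0.10471976 = 0.01526814 rad/s. Sum: 0.4685 + 0.01526814 = 0.48376814 rad/s. 1 deg/s = 0.017453293 rad/s, so 0.48376814 rad/s = 0.48376814 / 0.017453293 = 27.717873 deg/s ≈ 27.72 deg/s (4 s.f.).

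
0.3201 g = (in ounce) 0.01129. Check: 1 g = 0.001 kg, so 0.3201 g = 0.3201 * 0.001 = 0.0003201 kg. 1 ounce = 0.028349523 kg, so 0.0003201 kg = 0.0003201 / 0.028349523 = 0.011291195 ounce ≈ 0.01129 ounce (4 s.f.).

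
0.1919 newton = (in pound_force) 0.1919 newton = 0.1919 N. 1 pound_force = 4.4482216 N, so 0.1919 N = 0.1919 / 4.4482216 = 0.043140836 pound_force ≈ 0.04314 pound_force (4 s.f.). Final answer: 0.04314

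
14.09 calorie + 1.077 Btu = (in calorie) 285.7. Check: 1 calorie = 4.184 J, so 14.09 calorie = 14.09 * 4.184 = 58.95256 J. 1 Btu = 1055.0559 J, so 1.077 Btu = 1.077 * 1055.0559 = 1136.2952 J. Sum: 58.95256 + 1136.2952 = 1195.2477 J. 1 calorie = 4.184 J, so 1195.2477 J = 1195.2477 / 4.184 = 285.67106 calorie ≈ 285.7 calorie (4 s.f.).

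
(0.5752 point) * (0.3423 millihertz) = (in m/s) 6.946e-08. Check: 1 point = 0.00035277778 m, so 0.5752 point = 0.5752 * 0.00035277778 = 0.00020291778 m. 1 millihertz = 0.001 Hz, so 0.3423 millihertz = 0.3423 * 0.001 = 0.0003423 Hz. Combine: 0.00020291778 m * 0.0003423 Hz = 6.9458755e-08 m/s. Result: 6.9458755e-08 m/s ≈ 6.946e-08 m/s (4 s.f.).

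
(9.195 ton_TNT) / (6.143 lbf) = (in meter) 1 ton_TNT = 4.184e+09 J, so 9.195 ton_TNT = 9.195 * 4.184e+09 = 3.847188e+10 J. 1 lbf = 4.4482216 N, so 6.143 lbf = 6.143 * 4.4482216 = 27.325425 N. Combine: 3.847188e+10 J / 27.325425 N = 1.4079151e+09 m. 1.4079151e+09 m = 1.4079151e+09 meter ≈ 1.408e+09 meter (4 s.f.). Final answer: 1.408e+09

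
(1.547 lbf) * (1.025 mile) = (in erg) 1 lbf = 4.4482216 N, so 1.547 lbf = 1.547 * 4.4482216 = 6.8813988 N. 1 mile = 1609.344 m, so 1.025 mile = 1.025 * 1609.344 = 1649.5776 m. Combine: 6.8813988 N * 1649.5776 m = 11351.401 J. 1 erg = 1e-07 J, so 11351.401 J = 11351.401 / 1e-07 = 1.1351401e+11 erg ≈ 1.135e+11 erg (4 s.f.). Final answer: 1.135e+11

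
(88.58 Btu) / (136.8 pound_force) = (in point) 4.353e+05. Check: 1 Btu = 1055.0559 J, so 88.58 Btu = 88.58 * 1055.0559 = 93456.847 J. 1 pound_force = 4.4482216 N, so 136.8 pound_force = 136.8 * 4.4482216 = 608.51672 N. Combine: 93456.847 J / 608.51672 N = 153.5814 m. 1 point = 0.00035277778 m, so 153.5814 m = 153.5814 / 0.00035277778 = 435348.84 point ≈ 4.353e+05 point (4 s.f.).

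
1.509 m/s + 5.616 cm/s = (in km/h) 5.635. Check: 1.509 m/s is already in m/s. 1 cm/s = 0.01 m/s, so 5.616 cm/s = 5.616 * 0.01 = 0.05616 m/s. Sum: 1.509 + 0.05616 = 1.56516 m/s. 1 km/h = 0.27777778 m/s, so 1.56516 m/s = 1.56516 / 0.27777778 = 5.634576 km/h ≈ 5.635 km/h (4 s.f.).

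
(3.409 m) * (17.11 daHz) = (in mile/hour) 1305. Check: 3.409 m is already in m. 1 daHz = 10 Hz, so 17.11 daHz = 17.11 * 10 = 171.1 Hz. Combine: 3.409 m * 171.1 Hz = 583.2799 m/s. 1 mile/hour = 0.44704 m/s, so 583.2799 m/s = 583.2799 / 0.44704 = 1304.76 mile/hour ≈ 1305 mile/hour (4 s.f.).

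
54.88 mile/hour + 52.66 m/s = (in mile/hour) 1 mile/hour = 0.44704 m/s, so 54.88 mile/hour = 54.88 * 0.44704 = 24.533555 m/s. 52.66 m/s is already in m/s. Sum: 24.533555 + 52.66 = 77.193555 m/s. 1 mile/hour = 0.44704 m/s, so 77.193555 m/s = 77.193555 / 0.44704 = 172.67707 mile/hour ≈ 172.7 mile/hour (4 s.f.). Final answer: 172.7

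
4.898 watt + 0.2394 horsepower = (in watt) 4.898 watt = 4.898 W. 1 horsepower = 745.69987 W, so 0.2394 horsepower = 0.2394 * 745.69987 = 178.52055 W. Sum: 4.898 + 178.52055 = 183.41855 W. 183.41855 W = 183.41855 watt ≈ 183.4 watt (4 s.f.). Final answer: 183.4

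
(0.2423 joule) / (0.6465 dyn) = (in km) 37.48. Check: 0.2423 joule = 0.2423 J. 1 dyn = 1e-05 N, so 0.6465 dyn = 0.6465 * 1e-05 = 6.465e-06 N. Combine: 0.2423 J / 6.465e-06 N = 37478.732 m. 1 km = 1000 m, so 37478.732 m = 37478.732 / 1000 = 37.478732 km ≈ 37.48 km (4 s.f.).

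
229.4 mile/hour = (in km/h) 369.2. Check: 1 mile/hour = 0.44704 m/s, so 229.4 mile/hour = 229.4 * 0.44704 = 102.55098 m/s. 1 km/h = 0.27777778 m/s, so 102.55098 m/s = 102.55098 / 0.27777778 = 369.18351 km/h ≈ 369.2 km/h (4 s.f.).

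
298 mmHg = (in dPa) 1 mmHg = 133.32237 Pa, so 298 mmHg = 298 * 133.32237 = 39730.066 Pa. 1 dPa = 0.1 Pa, so 39730.066 Pa = 39730.066 / 0.1 = 397300.66 dPa ≈ 3.973e+05 dPa (4 s.f.). Final answer: 3.973e+05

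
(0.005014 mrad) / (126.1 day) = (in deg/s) 2.637e-11. Check: 1 mrad = 0.001 rad, so 0.005014 mrad = 0.005014 * 0.001 = 5.014e-06 rad. 1 day = 86400 s, so 126.1 day = 126.1 * 86400 = 10895040 s. Combine: 5.014e-06 rad / 10895040 s = 4.6020942e-13 rad/s. 1 deg/s = 0.017453293 rad/s, so 4.6020942e-13 rad/s = 4.6020942e-13 / 0.017453293 = 2.6368057e-11 deg/s ≈ 2.637e-11 deg/s (4 s.f.).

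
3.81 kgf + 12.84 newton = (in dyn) 5.02e+06. Check: 1 kgf = 9.80665 N, so 3.81 kgf = 3.81 * 9.80665 = 37.363336 N. 12.84 newton = 12.84 N. Sum: 37.363336 + 12.84 = 50.203336 N. 1 dyn = 1e-05 N, so 50.203336 N = 50.203336 / 1e-05 = 5020333.6 dyn ≈ 5.02e+06 dyn (4 s.f.).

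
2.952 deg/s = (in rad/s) 0.05152. Check: 1 deg/s = 0.017453293 rad/s, so 2.952 deg/s = 2.952 * 0.017453293 = 0.05152212 rad/s. Result: 0.05152212 rad/s ≈ 0.05152 rad/s (4 s.f.).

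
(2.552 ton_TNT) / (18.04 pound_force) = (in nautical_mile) 7.185e+04. Check: 1 ton_TNT = 4.184e+09 J, so 2.552 ton_TNT = 2.552 * 4.184e+09 = 1.0677568e+10 J. 1 pound_force = 4.4482216 N, so 18.04 pound_force = 18.04 * 4.4482216 = 80.245918 N. Combine: 1.0677568e+10 J / 80.245918 N = 1.3306058e+08 m. 1 nautical_mile = 1852 m, so 1.3306058e+08 m = 1.3306058e+08 / 1852 = 71846.963 nautical_mile ≈ 7.185e+04 nautical_mile (4 s.f.).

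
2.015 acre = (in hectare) 1 acre = 4046.8564 m^2, so 2.015 acre = 2.015 * 4046.8564 = 8154.4157 m^2. 1 hectare = 10000 m^2, so 8154.4157 m^2 = 8154.4157 / 10000 = 0.81544157 hectare ≈ 0.8154 hectare (4 s.f.). Final answer: 0.8154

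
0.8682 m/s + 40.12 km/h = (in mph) 0.8682 m/s is already in m/s. 1 km/h = 0.27777778 m/s, so 40.12 km/h = 40.12 * 0.27777778 = 11.144444 m/s. Sum: 0.8682 + 11.144444 = 12.012644 m/s. 1 mph = 0.44704 m/s, so 12.012644 m/s = 12.012644 / 0.44704 = 26.87152 mph ≈ 26.87 mph (4 s.f.). Final answer: 26.87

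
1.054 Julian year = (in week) 55. Check: 1 Julian year = 31557600 s, so 1.054 Julian year = 1.054 * 31557600 = 33261710 s. 1 week = 604800 s, so 33261710 s = 33261710 / 604800 = 54.996214 week ≈ 55 week (4 s.f.).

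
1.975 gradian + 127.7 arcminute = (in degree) 1 gradian = 0.015707963 rad, so 1.975 gradian = 1.975 * 0.015707963 = 0.031023227 rad. 1 arcminute = 0.00029088821 rad, so 127.7 arcminute = 127.7 * 0.00029088821 = 0.037146424 rad. Sum: 0.031023227 + 0.037146424 = 0.068169652 rad. 1 degree = 0.017453293 rad, so 0.068169652 rad = 0.068169652 / 0.017453293 = 3.9058333 degree ≈ 3.906 degree (4 s.f.). Final answer: 3.906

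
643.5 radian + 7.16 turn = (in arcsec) 643.5 radian = 643.5 rad. 1 turn = 6.2831853 rad, so 7.16 turn = 7.16 * 6.2831853 = 44.987607 rad. Sum: 643.5 + 44.987607 = 688.48761 rad. 1 arcsec = 4.8481368e-06 rad, so 688.48761 rad = 688.48761 / 4.8481368e-06 = 1.4201076e+08 arcsec ≈ 1.42e+08 arcsec (4 s.f.). Final answer: 1.42e+08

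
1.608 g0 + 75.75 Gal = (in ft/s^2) 54.22. Check: 1 g0 = 9.80665 m/s^2, so 1.608 g0 = 1.608 * 9.80665 = 15.769093 m/s^2. 1 Gal = 0.01 m/s^2, so 75.75 Gal = 75.75 * 0.01 = 0.7575 m/s^2. Sum: 15.769093 + 0.7575 = 16.526593 m/s^2. 1 ft/s^2 = 0.3048 m/s^2, so 16.526593 m/s^2 = 16.526593 / 0.3048 = 54.221106 ft/s^2 ≈ 54.22 ft/s^2 (4 s.f.).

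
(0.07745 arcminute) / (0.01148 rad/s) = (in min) 1 arcminute = 0.00029088821 rad, so 0.07745 arcminute = 0.07745 * 0.00029088821 = 2.2529292e-05 rad. 0.01148 rad/s is already in rad/s. Combine: 2.2529292e-05 rad / 0.01148 rad/s = 0.0019624819 s. 1 min = 60 s, so 0.0019624819 s = 0.0019624819 / 60 = 3.2708031e-05 min ≈ 3.271e-05 min (4 s.f.). Final answer: 3.271e-05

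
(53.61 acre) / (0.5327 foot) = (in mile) 1 acre = 4046.8564 m^2, so 53.61 acre = 53.61 * 4046.8564 = 216951.97 m^2. 1 foot = 0.3048 m, so 0.5327 foot = 0.5327 * 0.3048 = 0.16236696 m. Combine: 216951.97 m^2 / 0.16236696 m = 1336183 m. 1 mile = 1609.344 m, so 1336183 m = 1336183 / 1609.344 = 830.26563 mile ≈ 830.3 mile (4 s.f.). Final answer: 830.3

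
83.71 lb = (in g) 3.797e+04. Check: 1 lb = 0.45359237 kg, so 83.71 lb = 83.71 * 0.45359237 = 37.970217 kg. 1 g = 0.001 kg, so 37.970217 kg = 37.970217 / 0.001 = 37970.217 g ≈ 3.797e+04 g (4 s.f.).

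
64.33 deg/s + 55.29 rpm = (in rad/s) 6.913. Check: 1 deg/s = 0.017453293 rad/s, so 64.33 deg/s = 64.33 * 0.017453293 = 1.1227703 rad/s. 1 rpm = 0.10471976 rad/s, so 55.29 rpm = 55.29 * 0.10471976 = 5.7899553 rad/s. Sum: 1.1227703 + 5.7899553 = 6.9127256 rad/s. Result: 6.9127256 rad/s ≈ 6.913 rad/s (4 s.f.).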